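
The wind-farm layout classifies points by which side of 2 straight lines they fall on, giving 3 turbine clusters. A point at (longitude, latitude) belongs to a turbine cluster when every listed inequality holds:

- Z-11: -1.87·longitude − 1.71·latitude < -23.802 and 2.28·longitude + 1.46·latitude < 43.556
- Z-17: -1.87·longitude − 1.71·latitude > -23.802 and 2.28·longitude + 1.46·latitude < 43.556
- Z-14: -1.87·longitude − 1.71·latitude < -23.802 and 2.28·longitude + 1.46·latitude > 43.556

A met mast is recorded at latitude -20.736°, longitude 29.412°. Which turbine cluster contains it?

Z-17

-1.87·29.412 − 1.71·-20.736 = -19.542, which is > -23.802
2.28·29.412 + 1.46·-20.736 = 36.785, which is < 43.556
This sign pattern matches Z-17.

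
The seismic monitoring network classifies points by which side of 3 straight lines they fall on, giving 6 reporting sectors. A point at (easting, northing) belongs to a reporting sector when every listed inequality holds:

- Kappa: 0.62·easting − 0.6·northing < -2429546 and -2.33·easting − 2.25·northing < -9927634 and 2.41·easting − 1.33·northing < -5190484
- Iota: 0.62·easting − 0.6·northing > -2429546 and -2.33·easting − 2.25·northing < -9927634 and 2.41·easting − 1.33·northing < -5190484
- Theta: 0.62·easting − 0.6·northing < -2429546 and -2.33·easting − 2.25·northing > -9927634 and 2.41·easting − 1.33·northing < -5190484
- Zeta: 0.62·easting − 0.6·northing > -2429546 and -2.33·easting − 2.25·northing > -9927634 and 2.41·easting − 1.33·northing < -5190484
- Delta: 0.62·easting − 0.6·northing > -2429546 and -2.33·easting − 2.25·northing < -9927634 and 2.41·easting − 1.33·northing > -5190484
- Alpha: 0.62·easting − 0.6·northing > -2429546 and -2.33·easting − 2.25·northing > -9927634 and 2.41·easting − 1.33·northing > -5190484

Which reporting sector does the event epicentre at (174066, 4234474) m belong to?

Kappa

0.62·174066 − 0.6·4234474 = -2432763.480, which is < -2429546
-2.33·174066 − 2.25·4234474 = -9933140.280, which is < -9927634
2.41·174066 − 1.33·4234474 = -5212351.360, which is < -5190484
This sign pattern matches Kappa.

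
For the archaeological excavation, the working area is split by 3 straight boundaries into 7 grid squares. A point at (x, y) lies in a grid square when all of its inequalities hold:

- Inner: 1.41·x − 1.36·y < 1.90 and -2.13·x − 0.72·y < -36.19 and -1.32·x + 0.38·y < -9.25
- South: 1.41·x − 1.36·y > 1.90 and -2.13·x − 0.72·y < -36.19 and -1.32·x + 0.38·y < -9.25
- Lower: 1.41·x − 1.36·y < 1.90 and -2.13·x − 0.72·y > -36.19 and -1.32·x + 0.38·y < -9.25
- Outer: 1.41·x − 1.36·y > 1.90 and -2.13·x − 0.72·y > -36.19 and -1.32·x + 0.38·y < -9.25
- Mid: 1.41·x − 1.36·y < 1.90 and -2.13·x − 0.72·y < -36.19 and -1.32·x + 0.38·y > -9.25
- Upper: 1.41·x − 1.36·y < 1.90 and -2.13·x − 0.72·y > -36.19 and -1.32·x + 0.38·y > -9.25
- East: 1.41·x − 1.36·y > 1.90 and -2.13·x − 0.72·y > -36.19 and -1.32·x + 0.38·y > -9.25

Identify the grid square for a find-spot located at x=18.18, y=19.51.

Inner

1.41·18.18 − 1.36·19.51 = -0.900, which is < 1.90
-2.13·18.18 − 0.72·19.51 = -52.771, which is < -36.19
-1.32·18.18 + 0.38·19.51 = -16.584, which is < -9.25
This sign pattern matches Inner.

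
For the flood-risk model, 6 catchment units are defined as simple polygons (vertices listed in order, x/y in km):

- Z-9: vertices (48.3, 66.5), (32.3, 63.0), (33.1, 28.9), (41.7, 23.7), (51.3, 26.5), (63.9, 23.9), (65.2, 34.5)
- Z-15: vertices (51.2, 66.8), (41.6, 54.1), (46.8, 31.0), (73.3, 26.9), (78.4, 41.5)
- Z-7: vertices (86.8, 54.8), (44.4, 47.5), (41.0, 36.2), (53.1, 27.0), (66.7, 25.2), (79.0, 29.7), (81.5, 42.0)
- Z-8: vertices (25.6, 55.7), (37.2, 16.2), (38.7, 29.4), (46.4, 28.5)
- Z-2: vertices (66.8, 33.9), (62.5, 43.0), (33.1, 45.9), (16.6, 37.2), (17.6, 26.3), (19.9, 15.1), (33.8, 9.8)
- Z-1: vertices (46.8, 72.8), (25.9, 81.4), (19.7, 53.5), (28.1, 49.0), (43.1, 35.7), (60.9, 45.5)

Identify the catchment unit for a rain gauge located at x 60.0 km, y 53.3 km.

Cast a ray rightward from (60.0, 53.3). For each polygon, the edges (by vertex number in listed order) whose endpoints lie on opposite sides of y = 53.3, where each meets that height, and whether that is right or left of the point:
Z-9: 2–3 at x≈32.53 (left), 7–1 at x≈55.27 (left) → 0 crossings.
Z-15: 2–3 at x≈41.78 (left), 5–1 at x≈65.71 (right) → 1 crossing.
Z-7: 1–2 at x≈78.09 (right), 7–1 at x≈86.18 (right) → 2 crossings.
Z-8: 1–2 at x≈26.30 (left), 4–1 at x≈27.44 (left) → 0 crossings.
Z-2: no edge straddles that height → 0 crossings.
Z-1: 3–4 at x≈20.07 (left), 6–1 at x≈56.87 (left) → 0 crossings.
Only Z-15 has an odd count, so the point is inside Z-15.

Z-15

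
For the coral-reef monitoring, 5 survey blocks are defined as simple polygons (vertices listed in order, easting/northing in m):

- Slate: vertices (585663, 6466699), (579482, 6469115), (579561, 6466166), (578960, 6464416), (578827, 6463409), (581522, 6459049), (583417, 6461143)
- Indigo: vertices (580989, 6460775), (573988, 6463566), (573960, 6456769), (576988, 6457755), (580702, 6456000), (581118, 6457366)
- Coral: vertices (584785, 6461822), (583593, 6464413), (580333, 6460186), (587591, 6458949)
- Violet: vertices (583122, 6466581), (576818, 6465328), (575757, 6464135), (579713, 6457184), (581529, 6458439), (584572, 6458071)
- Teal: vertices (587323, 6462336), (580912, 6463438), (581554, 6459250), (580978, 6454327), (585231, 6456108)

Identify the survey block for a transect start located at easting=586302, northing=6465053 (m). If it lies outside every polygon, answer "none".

none

Cast a ray rightward from (586302, 6465053). For each polygon, the edges (by vertex number in listed order) whose endpoints lie on opposite sides of northing = 6465053, where each meets that height, and whether that is right or left of the point:
Slate: 3–4 at easting≈579178.8 (left), 7–1 at easting≈584997.6 (left) → 0 crossings.
Indigo: no edge straddles that height → 0 crossings.
Coral: no edge straddles that height → 0 crossings.
Violet: 2–3 at easting≈576573.4 (left), 6–1 at easting≈583382.4 (left) → 0 crossings.
Teal: no edge straddles that height → 0 crossings.
All counts are even, so the point lies outside every listed polygon.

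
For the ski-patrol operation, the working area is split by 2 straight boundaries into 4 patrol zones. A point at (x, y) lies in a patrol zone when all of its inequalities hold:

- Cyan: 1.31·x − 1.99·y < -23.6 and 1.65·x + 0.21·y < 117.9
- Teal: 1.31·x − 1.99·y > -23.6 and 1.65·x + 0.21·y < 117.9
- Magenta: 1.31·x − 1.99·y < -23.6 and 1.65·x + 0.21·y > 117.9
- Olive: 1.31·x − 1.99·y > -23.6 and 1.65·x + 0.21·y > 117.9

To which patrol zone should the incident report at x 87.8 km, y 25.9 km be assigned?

Olive

1.31·87.8 − 1.99·25.9 = 63.477, which is > -23.6
1.65·87.8 + 0.21·25.9 = 150.309, which is > 117.9
This sign pattern matches Olive.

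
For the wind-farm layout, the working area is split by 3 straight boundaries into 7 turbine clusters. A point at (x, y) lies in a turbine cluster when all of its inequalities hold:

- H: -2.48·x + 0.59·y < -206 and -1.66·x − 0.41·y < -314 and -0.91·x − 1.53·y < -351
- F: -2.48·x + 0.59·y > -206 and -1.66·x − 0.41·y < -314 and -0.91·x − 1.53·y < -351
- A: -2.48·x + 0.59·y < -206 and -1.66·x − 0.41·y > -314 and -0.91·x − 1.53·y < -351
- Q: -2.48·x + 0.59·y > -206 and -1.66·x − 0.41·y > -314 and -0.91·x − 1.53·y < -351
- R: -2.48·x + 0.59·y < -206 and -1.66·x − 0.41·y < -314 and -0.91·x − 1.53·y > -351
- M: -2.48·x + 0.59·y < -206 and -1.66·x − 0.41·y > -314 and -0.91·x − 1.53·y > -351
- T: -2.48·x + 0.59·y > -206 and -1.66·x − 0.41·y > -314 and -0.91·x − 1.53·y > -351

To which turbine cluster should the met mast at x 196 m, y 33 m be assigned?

-2.48·196 + 0.59·33 = -466.610, which is < -206
-1.66·196 − 0.41·33 = -338.890, which is < -314
-0.91·196 − 1.53·33 = -228.850, which is > -351
This sign pattern matches R.

R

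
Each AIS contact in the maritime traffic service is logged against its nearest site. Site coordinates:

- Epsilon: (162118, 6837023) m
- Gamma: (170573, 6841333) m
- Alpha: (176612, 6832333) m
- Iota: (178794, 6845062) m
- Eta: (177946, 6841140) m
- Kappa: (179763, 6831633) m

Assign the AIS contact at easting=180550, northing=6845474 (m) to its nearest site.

Iota

Squared distances to each site:
Epsilon: 411158025.000; Gamma: 116688410.000; Alpha: 188193725.000; Iota: 3253280.000; Eta: 25564372.000; Kappa: 192192650.000.
Minimum at Iota.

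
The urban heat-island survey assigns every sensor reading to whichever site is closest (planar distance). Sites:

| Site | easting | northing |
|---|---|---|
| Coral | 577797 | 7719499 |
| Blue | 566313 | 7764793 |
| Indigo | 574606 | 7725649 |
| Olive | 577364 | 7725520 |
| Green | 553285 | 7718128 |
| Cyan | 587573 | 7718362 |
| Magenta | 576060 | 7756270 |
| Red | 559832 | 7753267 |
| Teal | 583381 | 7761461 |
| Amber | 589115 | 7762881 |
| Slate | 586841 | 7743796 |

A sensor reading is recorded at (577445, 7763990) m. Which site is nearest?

Squared distances to each site:
Coral: 1979572985.000; Blue: 124566233.000; Indigo: 1478092202.000; Olive: 1479947461.000; Green: 2687028644.000; Cyan: 2184490768.000; Magenta: 61516625.000; Red: 425200498.000; Teal: 41631937.000; Amber: 137418781.000; Slate: 496082452.000.
Minimum at Teal.

Teal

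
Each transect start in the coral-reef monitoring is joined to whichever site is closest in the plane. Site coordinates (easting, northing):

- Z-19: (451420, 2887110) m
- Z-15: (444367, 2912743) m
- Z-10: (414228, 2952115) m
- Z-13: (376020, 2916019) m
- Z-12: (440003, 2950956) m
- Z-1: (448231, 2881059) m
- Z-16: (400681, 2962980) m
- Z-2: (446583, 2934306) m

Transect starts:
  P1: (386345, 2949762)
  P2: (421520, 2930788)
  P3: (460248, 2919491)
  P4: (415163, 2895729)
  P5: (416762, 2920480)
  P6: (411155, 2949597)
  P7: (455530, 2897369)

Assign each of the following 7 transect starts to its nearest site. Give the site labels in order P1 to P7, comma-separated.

P1 → Z-16 (d²=380236420.00)
P2 → Z-10 (d²=508014193.00)
P3 → Z-15 (d²=297741665.00)
P4 → Z-15 (d²=1142349812.00)
P5 → Z-15 (d²=821897194.00)
P6 → Z-10 (d²=15783653.00)
P7 → Z-19 (d²=122139181.00)

Z-16, Z-10, Z-15, Z-15, Z-15, Z-10, Z-19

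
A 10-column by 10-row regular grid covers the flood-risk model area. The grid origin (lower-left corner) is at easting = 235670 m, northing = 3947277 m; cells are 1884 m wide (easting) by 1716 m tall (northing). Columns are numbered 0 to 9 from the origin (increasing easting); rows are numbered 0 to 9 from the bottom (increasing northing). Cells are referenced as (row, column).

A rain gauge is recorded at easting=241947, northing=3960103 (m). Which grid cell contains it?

Column index: ⌊(241947 − 235670) / 1884⌋ = ⌊3.332⌋ = 3
Row offset from origin: ⌊(3960103 − 3947277) / 1716⌋ = ⌊7.474⌋ = 7 → row 7

(7, 3)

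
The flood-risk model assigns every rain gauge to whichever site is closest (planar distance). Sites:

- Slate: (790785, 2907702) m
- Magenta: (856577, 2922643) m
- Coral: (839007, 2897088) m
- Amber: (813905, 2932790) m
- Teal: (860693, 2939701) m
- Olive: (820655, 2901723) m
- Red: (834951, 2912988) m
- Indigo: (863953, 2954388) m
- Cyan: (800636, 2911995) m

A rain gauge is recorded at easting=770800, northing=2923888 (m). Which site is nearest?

Slate

Squared distances to each site:
Slate: 661386821.000; Magenta: 7359243754.000; Coral: 5370434849.000; Amber: 1937286629.000; Teal: 8330802418.000; Olive: 2976808250.000; Red: 4234160801.000; Indigo: 9607731409.000; Cyan: 1031630345.000.
Minimum at Slate.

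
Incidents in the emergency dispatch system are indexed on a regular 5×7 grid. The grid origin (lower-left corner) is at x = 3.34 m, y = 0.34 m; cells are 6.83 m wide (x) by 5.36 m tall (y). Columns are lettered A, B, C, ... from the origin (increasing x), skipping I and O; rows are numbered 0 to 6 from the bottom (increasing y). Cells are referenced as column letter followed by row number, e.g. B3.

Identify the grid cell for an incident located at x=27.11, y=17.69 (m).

Column index: ⌊(27.11 − 3.34) / 6.83⌋ = ⌊3.480⌋ = 3 → column D
Row offset from origin: ⌊(17.69 − 0.34) / 5.36⌋ = ⌊3.237⌋ = 3 → row 3

D3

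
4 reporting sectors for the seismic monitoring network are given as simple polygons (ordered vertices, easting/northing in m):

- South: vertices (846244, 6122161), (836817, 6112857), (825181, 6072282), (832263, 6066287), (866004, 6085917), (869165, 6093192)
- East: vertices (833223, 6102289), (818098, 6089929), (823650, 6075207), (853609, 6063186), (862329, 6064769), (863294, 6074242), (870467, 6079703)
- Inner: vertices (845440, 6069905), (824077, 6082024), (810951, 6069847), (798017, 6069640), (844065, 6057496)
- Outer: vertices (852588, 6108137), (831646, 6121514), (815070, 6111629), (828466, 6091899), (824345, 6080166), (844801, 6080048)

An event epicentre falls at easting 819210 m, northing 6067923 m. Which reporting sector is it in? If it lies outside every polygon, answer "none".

Cast a ray rightward from (819210, 6067923). For each polygon, the edges (by vertex number in listed order) whose endpoints lie on opposite sides of northing = 6067923, where each meets that height, and whether that is right or left of the point:
South: 3–4 at easting≈830330.4 (right), 4–5 at easting≈835075.0 (right) → 2 crossings.
East: 3–4 at easting≈841803.3 (right), 5–6 at easting≈862650.3 (right) → 2 crossings.
Inner: 4–5 at easting≈804527.6 (left), 5–1 at easting≈845220.4 (right) → 1 crossing.
Outer: no edge straddles that height → 0 crossings.
Only Inner has an odd count, so the point is inside Inner.

Inner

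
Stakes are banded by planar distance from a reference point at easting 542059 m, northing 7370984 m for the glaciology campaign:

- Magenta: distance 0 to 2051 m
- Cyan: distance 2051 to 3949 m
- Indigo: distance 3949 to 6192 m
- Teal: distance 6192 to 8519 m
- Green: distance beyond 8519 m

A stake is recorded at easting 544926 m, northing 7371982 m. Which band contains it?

Distance = √((544926−542059)² + (7371982−7370984)²) = √(8219689.000 + 996004.000) = 3035.736 m.
2051 ≤ 3035.736 < 3949 → Cyan.

Cyan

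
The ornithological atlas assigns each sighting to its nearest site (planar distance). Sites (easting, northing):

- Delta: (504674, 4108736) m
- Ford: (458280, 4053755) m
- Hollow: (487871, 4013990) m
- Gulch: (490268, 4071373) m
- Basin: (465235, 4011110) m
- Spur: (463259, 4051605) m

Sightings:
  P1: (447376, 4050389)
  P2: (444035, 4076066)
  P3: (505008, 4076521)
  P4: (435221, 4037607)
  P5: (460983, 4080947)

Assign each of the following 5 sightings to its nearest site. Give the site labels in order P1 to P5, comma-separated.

Ford, Ford, Gulch, Ford, Ford

P1 → Ford (d²=130227172.00)
P2 → Ford (d²=700700746.00)
P3 → Gulch (d²=243769504.00)
P4 → Ford (d²=792475385.00)
P5 → Ford (d²=746711073.00)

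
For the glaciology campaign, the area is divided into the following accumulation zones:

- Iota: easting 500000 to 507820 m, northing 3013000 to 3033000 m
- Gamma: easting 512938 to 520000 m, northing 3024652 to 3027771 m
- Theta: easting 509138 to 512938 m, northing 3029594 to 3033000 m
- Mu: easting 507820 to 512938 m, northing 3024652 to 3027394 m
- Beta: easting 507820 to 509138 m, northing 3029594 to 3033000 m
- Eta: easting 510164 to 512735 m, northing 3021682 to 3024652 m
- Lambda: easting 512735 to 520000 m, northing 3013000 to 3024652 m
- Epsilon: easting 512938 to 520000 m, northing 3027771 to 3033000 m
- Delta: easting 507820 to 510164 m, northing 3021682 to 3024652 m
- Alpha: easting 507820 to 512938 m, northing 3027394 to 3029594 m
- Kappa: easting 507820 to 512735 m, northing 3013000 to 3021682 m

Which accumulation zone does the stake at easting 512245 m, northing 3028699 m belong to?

The point has easting = 512245 and northing = 3028699.
Only Alpha satisfies 507820 ≤ easting ≤ 512938 and 3027394 ≤ northing ≤ 3029594.

Alpha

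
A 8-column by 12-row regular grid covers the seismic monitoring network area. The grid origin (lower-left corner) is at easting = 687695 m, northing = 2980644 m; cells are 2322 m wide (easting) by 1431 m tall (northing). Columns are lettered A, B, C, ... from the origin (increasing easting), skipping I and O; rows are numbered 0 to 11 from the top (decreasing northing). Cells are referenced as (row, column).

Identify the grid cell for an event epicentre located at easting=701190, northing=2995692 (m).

(1, F)

Column index: ⌊(701190 − 687695) / 2322⌋ = ⌊5.812⌋ = 5 → column F
Row offset from origin: ⌊(2995692 − 2980644) / 1431⌋ = ⌊10.516⌋ = 10 → row 1 (counted from top)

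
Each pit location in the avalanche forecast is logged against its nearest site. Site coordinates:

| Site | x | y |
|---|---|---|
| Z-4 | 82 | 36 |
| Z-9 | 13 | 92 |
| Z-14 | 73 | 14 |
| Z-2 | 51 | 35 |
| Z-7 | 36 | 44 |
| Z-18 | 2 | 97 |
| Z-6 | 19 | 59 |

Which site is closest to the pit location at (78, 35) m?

Z-4

Squared distances to each site:
Z-4: 17.000; Z-9: 7474.000; Z-14: 466.000; Z-2: 729.000; Z-7: 1845.000; Z-18: 9620.000; Z-6: 4057.000.
Minimum at Z-4.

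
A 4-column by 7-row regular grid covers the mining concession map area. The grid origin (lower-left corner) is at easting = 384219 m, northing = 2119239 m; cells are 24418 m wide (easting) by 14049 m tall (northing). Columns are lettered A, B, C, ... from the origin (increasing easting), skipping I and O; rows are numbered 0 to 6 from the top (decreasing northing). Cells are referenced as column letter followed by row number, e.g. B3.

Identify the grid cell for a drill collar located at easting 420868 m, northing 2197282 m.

B1

Column index: ⌊(420868 − 384219) / 24418⌋ = ⌊1.501⌋ = 1 → column B
Row offset from origin: ⌊(2197282 − 2119239) / 14049⌋ = ⌊5.555⌋ = 5 → row 1 (counted from top)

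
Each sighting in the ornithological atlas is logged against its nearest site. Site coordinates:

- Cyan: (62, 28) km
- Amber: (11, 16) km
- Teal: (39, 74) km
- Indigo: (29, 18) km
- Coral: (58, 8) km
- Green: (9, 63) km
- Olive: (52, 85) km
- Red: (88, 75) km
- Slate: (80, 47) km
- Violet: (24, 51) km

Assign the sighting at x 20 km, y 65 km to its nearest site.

Squared distances to each site:
Cyan: 3133.000; Amber: 2482.000; Teal: 442.000; Indigo: 2290.000; Coral: 4693.000; Green: 125.000; Olive: 1424.000; Red: 4724.000; Slate: 3924.000; Violet: 212.000.
Minimum at Green.

Green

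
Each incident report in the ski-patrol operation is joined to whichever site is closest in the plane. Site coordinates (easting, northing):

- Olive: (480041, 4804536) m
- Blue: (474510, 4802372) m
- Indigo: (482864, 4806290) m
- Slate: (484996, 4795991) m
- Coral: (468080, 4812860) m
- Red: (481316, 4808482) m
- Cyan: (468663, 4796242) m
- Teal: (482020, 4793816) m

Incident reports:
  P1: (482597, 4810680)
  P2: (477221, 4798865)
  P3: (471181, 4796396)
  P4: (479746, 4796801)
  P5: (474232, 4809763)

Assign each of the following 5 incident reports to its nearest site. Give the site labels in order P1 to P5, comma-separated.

P1 → Red (d²=6472165.00)
P2 → Blue (d²=19648570.00)
P3 → Cyan (d²=6364040.00)
P4 → Teal (d²=14081301.00)
P5 → Coral (d²=47438513.00)

Red, Blue, Cyan, Teal, Coral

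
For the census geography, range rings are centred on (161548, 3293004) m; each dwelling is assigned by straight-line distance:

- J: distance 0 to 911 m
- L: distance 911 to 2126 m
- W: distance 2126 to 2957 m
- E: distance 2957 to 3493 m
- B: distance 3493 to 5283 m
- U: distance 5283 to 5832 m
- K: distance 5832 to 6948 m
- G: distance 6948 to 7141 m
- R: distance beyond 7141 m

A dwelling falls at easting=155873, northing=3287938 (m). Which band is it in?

Distance = √((155873−161548)² + (3287938−3293004)²) = √(32205625.000 + 25664356.000) = 7607.232 m.
7141 ≤ 7607.232 < ∞ → R.

R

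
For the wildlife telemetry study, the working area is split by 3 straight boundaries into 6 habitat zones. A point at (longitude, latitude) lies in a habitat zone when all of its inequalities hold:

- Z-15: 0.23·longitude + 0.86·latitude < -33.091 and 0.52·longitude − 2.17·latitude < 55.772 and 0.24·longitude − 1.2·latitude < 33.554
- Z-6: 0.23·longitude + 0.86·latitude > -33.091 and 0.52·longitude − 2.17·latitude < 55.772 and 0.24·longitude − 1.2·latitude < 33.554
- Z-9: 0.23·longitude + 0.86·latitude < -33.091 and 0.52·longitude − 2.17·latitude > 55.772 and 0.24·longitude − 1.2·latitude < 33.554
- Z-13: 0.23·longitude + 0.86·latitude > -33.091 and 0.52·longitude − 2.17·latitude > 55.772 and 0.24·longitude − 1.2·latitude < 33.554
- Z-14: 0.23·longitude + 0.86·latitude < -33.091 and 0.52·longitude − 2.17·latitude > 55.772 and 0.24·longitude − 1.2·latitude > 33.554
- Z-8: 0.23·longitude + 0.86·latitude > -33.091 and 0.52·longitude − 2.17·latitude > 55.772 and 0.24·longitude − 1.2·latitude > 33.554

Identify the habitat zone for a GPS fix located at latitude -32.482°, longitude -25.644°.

Z-9

0.23·-25.644 + 0.86·-32.482 = -33.833, which is < -33.091
0.52·-25.644 − 2.17·-32.482 = 57.151, which is > 55.772
0.24·-25.644 − 1.2·-32.482 = 32.824, which is < 33.554
This sign pattern matches Z-9.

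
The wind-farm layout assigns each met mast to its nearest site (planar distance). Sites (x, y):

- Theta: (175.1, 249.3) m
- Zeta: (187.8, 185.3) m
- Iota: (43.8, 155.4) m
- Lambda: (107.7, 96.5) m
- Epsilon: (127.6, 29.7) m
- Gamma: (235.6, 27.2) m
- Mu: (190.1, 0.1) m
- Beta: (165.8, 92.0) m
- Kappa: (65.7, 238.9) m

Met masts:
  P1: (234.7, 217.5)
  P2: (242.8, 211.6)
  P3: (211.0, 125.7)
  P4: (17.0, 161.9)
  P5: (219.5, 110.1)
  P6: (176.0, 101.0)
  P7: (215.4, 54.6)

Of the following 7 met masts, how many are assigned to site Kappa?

0

P1 → Zeta
P2 → Zeta
P3 → Beta
P4 → Iota
P5 → Beta
P6 → Beta
P7 → Gamma
0 of the 7 go to Kappa.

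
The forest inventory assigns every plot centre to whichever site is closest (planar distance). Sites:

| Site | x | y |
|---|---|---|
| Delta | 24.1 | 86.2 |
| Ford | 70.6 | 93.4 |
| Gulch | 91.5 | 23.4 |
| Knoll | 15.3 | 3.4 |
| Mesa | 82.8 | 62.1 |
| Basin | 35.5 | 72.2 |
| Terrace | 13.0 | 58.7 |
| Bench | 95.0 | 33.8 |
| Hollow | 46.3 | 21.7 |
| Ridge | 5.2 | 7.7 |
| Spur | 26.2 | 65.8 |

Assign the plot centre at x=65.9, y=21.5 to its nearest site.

Squared distances to each site:
Delta: 5933.330; Ford: 5191.700; Gulch: 658.970; Knoll: 2887.970; Mesa: 1933.970; Basin: 3494.650; Terrace: 4182.250; Bench: 998.100; Hollow: 384.200; Ridge: 3874.930; Spur: 3538.580.
Minimum at Hollow.

Hollow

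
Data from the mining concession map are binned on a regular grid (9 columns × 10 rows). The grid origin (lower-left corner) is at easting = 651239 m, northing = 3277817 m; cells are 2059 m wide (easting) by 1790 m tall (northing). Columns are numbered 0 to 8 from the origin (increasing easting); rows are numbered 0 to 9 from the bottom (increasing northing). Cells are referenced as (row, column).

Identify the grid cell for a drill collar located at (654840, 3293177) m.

Column index: ⌊(654840 − 651239) / 2059⌋ = ⌊1.749⌋ = 1
Row offset from origin: ⌊(3293177 − 3277817) / 1790⌋ = ⌊8.581⌋ = 8 → row 8

(8, 1)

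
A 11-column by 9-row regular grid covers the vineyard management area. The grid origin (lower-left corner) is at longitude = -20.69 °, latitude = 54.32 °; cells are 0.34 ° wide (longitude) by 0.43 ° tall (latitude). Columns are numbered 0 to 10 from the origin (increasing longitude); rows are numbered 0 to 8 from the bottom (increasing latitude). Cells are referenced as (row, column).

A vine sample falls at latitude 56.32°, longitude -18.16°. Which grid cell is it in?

(4, 7)

Column index: ⌊(-18.16 − -20.69) / 0.34⌋ = ⌊7.441⌋ = 7
Row offset from origin: ⌊(56.32 − 54.32) / 0.43⌋ = ⌊4.651⌋ = 4 → row 4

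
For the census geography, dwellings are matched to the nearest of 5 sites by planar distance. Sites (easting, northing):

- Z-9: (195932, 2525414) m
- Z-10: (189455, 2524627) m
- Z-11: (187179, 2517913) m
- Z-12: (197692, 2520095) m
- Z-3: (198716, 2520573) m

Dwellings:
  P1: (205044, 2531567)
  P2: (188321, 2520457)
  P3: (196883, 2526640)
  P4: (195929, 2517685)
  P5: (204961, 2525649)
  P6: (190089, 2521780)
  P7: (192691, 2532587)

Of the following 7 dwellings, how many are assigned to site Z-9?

P1 → Z-9
P2 → Z-11
P3 → Z-9
P4 → Z-12
P5 → Z-3
P6 → Z-10
P7 → Z-9
3 of the 7 go to Z-9.

3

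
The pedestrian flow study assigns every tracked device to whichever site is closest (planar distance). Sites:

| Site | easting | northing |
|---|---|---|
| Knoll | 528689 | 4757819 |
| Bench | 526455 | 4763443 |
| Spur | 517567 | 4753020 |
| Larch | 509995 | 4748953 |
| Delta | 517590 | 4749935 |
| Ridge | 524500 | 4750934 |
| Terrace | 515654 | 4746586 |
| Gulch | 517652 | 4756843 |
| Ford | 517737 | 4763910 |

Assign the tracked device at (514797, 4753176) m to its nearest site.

Squared distances to each site:
Knoll: 214545113.000; Bench: 241320253.000; Spur: 7697236.000; Larch: 40892933.000; Delta: 18304930.000; Ridge: 99174773.000; Terrace: 44162549.000; Gulch: 21597914.000; Ford: 123862356.000.
Minimum at Spur.

Spur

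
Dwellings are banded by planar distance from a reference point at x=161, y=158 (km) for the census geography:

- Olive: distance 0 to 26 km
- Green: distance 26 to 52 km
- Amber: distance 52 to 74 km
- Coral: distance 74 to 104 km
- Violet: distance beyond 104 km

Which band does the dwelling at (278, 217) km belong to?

Distance = √((278−161)² + (217−158)²) = √(13689.000 + 3481.000) = 131.034 km.
104 ≤ 131.034 < ∞ → Violet.

Violet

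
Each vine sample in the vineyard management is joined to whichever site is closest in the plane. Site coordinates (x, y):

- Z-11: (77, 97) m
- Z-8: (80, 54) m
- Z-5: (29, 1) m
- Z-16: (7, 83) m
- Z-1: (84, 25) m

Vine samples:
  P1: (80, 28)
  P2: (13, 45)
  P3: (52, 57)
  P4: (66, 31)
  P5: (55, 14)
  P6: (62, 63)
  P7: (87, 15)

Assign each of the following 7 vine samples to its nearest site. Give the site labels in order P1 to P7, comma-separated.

Z-1, Z-16, Z-8, Z-1, Z-5, Z-8, Z-1

P1 → Z-1 (d²=25.00)
P2 → Z-16 (d²=1480.00)
P3 → Z-8 (d²=793.00)
P4 → Z-1 (d²=360.00)
P5 → Z-5 (d²=845.00)
P6 → Z-8 (d²=405.00)
P7 → Z-1 (d²=109.00)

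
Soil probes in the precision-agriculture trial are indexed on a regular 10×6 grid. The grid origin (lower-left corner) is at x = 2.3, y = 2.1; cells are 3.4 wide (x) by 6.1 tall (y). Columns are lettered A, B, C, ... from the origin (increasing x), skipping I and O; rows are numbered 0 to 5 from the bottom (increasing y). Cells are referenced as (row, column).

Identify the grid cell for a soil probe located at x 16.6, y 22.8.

(3, E)

Column index: ⌊(16.6 − 2.3) / 3.4⌋ = ⌊4.206⌋ = 4 → column E
Row offset from origin: ⌊(22.8 − 2.1) / 6.1⌋ = ⌊3.393⌋ = 3 → row 3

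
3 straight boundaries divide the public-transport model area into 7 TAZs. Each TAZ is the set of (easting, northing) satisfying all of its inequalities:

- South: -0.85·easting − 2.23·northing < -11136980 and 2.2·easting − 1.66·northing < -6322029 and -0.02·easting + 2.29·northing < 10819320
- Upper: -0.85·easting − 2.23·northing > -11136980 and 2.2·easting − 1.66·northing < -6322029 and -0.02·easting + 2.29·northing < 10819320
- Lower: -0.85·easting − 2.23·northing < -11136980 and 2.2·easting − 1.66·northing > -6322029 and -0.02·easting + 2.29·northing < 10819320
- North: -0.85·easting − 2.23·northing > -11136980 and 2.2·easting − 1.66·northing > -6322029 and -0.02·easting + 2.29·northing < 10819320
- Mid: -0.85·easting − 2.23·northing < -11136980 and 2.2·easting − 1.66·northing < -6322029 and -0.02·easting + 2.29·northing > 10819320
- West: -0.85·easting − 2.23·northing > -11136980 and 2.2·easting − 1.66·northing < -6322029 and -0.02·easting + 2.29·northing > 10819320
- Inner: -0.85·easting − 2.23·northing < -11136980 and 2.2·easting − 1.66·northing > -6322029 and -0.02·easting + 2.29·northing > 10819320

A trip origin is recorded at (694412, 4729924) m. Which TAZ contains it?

-0.85·694412 − 2.23·4729924 = -11137980.720, which is < -11136980
2.2·694412 − 1.66·4729924 = -6323967.440, which is < -6322029
-0.02·694412 + 2.29·4729924 = 10817637.720, which is < 10819320
This sign pattern matches South.

South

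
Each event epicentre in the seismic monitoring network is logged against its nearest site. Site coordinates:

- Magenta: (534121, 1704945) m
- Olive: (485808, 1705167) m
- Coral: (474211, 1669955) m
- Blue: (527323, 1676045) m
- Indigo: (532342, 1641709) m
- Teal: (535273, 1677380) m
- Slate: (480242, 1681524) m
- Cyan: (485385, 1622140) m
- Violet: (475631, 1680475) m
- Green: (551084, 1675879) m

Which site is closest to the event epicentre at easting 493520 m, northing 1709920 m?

Olive

Squared distances to each site:
Magenta: 1673191826.000; Olive: 82065953.000; Coral: 1970038706.000; Blue: 2290158434.000; Indigo: 6159888205.000; Teal: 2802164609.000; Slate: 982638100.000; Cyan: 7771506625.000; Violet: 1187024346.000; Green: 4472403777.000.
Minimum at Olive.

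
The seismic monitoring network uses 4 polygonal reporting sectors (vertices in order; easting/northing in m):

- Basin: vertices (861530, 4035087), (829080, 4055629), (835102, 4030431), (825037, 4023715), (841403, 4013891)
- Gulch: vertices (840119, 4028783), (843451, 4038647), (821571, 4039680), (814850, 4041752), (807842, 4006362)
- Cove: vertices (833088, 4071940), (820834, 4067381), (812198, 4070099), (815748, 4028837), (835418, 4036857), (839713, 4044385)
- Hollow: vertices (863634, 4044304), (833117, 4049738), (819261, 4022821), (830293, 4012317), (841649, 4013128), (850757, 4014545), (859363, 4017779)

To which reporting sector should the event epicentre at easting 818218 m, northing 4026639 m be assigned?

Cast a ray rightward from (818218, 4026639). For each polygon, the edges (by vertex number in listed order) whose endpoints lie on opposite sides of northing = 4026639, where each meets that height, and whether that is right or left of the point:
Basin: 3–4 at easting≈829419.1 (right), 5–1 at easting≈853508.1 (right) → 2 crossings.
Gulch: 4–5 at easting≈811857.3 (left), 5–1 at easting≈837032.5 (right) → 1 crossing.
Cove: no edge straddles that height → 0 crossings.
Hollow: 2–3 at easting≈821226.4 (right), 7–1 at easting≈860789.6 (right) → 2 crossings.
Only Gulch has an odd count, so the point is inside Gulch.

Gulch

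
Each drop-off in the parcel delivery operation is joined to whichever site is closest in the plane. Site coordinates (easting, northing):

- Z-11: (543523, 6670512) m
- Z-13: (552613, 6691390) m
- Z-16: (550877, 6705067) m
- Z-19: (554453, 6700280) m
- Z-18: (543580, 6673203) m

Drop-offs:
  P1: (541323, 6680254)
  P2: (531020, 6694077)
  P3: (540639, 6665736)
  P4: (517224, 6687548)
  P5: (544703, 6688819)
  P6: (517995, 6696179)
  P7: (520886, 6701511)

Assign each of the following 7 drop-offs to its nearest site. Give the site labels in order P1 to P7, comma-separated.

Z-18, Z-13, Z-11, Z-18, Z-13, Z-16, Z-16

P1 → Z-18 (d²=54810650.00)
P2 → Z-13 (d²=473477618.00)
P3 → Z-11 (d²=31127632.00)
P4 → Z-18 (d²=900417761.00)
P5 → Z-13 (d²=69178141.00)
P6 → Z-16 (d²=1160222468.00)
P7 → Z-16 (d²=912105217.00)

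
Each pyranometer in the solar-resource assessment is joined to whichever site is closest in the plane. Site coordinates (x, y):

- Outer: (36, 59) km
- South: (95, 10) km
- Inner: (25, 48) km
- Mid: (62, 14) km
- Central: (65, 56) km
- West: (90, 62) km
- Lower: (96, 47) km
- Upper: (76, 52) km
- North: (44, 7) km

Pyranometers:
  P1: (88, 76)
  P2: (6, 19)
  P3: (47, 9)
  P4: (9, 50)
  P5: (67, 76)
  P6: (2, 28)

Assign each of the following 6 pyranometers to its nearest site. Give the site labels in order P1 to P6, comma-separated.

West, Inner, North, Inner, Central, Inner

P1 → West (d²=200.00)
P2 → Inner (d²=1202.00)
P3 → North (d²=13.00)
P4 → Inner (d²=260.00)
P5 → Central (d²=404.00)
P6 → Inner (d²=929.00)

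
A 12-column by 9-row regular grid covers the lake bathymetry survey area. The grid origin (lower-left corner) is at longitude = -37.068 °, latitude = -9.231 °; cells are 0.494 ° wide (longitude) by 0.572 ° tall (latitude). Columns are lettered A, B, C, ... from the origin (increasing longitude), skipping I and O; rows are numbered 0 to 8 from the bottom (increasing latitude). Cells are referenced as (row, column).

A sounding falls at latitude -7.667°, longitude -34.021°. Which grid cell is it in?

Column index: ⌊(-34.021 − -37.068) / 0.494⌋ = ⌊6.168⌋ = 6 → column G
Row offset from origin: ⌊(-7.667 − -9.231) / 0.572⌋ = ⌊2.734⌋ = 2 → row 2

(2, G)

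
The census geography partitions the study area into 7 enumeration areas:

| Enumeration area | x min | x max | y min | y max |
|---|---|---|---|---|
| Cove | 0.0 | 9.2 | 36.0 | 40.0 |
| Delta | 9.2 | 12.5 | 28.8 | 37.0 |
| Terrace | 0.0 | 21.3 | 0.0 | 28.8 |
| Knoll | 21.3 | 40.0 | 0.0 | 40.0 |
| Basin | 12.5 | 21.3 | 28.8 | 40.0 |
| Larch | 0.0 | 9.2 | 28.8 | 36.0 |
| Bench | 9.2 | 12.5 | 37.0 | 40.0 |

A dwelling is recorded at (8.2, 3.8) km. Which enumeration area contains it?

Terrace

The point has x = 8.2 and y = 3.8.
Only Terrace satisfies 0.0 ≤ x ≤ 21.3 and 0.0 ≤ y ≤ 28.8.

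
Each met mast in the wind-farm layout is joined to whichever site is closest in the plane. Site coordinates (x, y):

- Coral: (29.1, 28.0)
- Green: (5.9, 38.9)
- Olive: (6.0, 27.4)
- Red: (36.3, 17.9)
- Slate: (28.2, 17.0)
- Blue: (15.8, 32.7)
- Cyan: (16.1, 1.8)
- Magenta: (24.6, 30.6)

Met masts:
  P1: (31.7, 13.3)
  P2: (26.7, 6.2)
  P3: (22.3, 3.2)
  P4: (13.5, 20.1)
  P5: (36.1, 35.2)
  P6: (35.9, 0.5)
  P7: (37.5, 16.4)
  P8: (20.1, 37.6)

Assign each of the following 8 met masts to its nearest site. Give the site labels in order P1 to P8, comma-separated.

Slate, Slate, Cyan, Olive, Coral, Red, Red, Blue

P1 → Slate (d²=25.94)
P2 → Slate (d²=118.89)
P3 → Cyan (d²=40.40)
P4 → Olive (d²=109.54)
P5 → Coral (d²=100.84)
P6 → Red (d²=302.92)
P7 → Red (d²=3.69)
P8 → Blue (d²=42.50)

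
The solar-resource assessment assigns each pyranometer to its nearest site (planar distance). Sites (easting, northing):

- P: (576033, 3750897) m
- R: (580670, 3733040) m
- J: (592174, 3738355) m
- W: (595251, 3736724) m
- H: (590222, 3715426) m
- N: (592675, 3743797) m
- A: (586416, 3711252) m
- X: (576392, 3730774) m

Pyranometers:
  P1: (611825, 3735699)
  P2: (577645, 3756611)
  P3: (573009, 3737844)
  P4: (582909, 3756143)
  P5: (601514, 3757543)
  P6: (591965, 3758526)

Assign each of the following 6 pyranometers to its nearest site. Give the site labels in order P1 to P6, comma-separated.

W, P, X, P, N, N

P1 → W (d²=275748101.00)
P2 → P (d²=35248340.00)
P3 → X (d²=61429589.00)
P4 → P (d²=74799892.00)
P5 → N (d²=267080437.00)
P6 → N (d²=217447541.00)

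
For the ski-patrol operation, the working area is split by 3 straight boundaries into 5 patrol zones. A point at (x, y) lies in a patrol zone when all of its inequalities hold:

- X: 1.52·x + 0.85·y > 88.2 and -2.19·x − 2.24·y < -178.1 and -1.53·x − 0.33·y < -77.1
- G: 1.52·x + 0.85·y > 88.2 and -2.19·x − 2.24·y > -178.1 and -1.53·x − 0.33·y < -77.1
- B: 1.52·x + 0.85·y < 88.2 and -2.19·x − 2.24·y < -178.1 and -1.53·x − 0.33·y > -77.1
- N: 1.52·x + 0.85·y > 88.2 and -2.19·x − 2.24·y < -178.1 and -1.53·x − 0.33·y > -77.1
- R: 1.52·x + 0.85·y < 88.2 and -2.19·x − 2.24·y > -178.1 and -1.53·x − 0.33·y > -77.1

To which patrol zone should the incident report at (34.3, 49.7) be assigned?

N

1.52·34.3 + 0.85·49.7 = 94.381, which is > 88.2
-2.19·34.3 − 2.24·49.7 = -186.445, which is < -178.1
-1.53·34.3 − 0.33·49.7 = -68.880, which is > -77.1
This sign pattern matches N.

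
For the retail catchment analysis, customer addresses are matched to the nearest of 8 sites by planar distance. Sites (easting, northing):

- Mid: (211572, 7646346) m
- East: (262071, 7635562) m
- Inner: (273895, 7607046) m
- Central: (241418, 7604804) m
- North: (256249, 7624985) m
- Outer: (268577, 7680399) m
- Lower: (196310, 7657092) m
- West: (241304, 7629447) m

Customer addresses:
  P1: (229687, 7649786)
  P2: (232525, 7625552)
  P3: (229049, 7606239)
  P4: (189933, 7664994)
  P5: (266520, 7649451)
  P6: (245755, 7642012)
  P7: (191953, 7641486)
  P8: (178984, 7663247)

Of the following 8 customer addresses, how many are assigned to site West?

P1 → Mid
P2 → West
P3 → Central
P4 → Lower
P5 → East
P6 → West
P7 → Lower
P8 → Lower
2 of the 8 go to West.

2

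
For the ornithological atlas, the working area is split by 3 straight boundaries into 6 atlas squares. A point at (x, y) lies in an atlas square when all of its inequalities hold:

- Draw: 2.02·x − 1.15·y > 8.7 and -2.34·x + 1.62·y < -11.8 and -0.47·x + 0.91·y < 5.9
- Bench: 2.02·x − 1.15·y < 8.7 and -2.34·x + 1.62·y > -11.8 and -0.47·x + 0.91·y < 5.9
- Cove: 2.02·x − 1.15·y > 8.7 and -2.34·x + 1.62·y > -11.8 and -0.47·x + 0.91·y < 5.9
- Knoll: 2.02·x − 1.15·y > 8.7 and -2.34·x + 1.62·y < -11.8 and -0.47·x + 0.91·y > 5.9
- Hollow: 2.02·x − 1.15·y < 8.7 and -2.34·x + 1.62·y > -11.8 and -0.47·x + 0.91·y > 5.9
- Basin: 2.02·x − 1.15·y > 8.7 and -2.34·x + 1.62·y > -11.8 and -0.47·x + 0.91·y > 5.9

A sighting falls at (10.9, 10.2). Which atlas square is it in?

Cove

2.02·10.9 − 1.15·10.2 = 10.288, which is > 8.7
-2.34·10.9 + 1.62·10.2 = -8.982, which is > -11.8
-0.47·10.9 + 0.91·10.2 = 4.159, which is < 5.9
This sign pattern matches Cove.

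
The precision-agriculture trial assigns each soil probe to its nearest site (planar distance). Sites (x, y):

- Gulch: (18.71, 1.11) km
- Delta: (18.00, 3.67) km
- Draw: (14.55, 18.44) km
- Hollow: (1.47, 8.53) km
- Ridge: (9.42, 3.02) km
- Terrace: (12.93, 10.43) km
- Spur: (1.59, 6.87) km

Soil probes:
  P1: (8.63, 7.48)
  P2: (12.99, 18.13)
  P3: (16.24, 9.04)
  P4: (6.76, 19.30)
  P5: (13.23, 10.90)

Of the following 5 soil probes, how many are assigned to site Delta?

P1 → Ridge
P2 → Draw
P3 → Terrace
P4 → Draw
P5 → Terrace
0 of the 5 go to Delta.

0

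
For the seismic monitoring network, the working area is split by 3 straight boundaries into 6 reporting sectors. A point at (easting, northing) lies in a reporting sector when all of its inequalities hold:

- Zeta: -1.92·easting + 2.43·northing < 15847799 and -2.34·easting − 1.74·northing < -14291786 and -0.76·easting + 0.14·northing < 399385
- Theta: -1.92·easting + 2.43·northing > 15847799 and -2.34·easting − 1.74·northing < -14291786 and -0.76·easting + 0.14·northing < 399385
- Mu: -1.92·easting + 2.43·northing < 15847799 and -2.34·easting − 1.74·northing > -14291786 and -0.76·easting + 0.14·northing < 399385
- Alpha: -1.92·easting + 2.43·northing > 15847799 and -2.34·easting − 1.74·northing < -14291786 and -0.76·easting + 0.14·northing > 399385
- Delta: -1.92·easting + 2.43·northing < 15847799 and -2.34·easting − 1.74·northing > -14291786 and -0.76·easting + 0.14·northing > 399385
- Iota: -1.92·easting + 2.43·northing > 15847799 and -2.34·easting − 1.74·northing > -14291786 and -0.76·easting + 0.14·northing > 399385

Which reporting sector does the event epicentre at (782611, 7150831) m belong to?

Iota

-1.92·782611 + 2.43·7150831 = 15873906.210, which is > 15847799
-2.34·782611 − 1.74·7150831 = -14273755.680, which is > -14291786
-0.76·782611 + 0.14·7150831 = 406331.980, which is > 399385
This sign pattern matches Iota.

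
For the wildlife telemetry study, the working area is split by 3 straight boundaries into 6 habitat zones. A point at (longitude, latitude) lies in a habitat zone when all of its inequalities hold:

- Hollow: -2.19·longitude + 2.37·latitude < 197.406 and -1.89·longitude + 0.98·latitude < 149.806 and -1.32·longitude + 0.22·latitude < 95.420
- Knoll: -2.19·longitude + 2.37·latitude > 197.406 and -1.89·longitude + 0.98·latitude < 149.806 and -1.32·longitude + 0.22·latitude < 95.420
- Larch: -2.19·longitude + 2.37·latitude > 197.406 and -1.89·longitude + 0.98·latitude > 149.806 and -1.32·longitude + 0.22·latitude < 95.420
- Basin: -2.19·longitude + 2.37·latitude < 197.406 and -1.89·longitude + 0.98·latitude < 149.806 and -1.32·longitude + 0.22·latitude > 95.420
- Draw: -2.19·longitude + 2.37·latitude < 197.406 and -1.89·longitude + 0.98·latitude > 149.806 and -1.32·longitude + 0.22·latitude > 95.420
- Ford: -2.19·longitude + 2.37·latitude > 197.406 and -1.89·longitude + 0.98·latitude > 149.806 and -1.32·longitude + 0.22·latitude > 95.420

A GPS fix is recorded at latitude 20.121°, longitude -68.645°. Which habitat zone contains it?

-2.19·-68.645 + 2.37·20.121 = 198.019, which is > 197.406
-1.89·-68.645 + 0.98·20.121 = 149.458, which is < 149.806
-1.32·-68.645 + 0.22·20.121 = 95.038, which is < 95.420
This sign pattern matches Knoll.

Knoll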